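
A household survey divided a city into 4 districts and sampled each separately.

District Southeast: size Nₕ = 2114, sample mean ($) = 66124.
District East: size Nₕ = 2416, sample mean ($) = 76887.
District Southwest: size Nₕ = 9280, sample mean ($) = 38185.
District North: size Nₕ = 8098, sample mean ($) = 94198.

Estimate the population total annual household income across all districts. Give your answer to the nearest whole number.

Southeast: 2114·66124 = 139786136
East: 2416·76887 = 185758992
Southwest: 9280·38185 = 354356800
North: 8098·94198 = 762815404
τ̂ = Σ Nₕx̄ₕ = 1442717332.

1442717332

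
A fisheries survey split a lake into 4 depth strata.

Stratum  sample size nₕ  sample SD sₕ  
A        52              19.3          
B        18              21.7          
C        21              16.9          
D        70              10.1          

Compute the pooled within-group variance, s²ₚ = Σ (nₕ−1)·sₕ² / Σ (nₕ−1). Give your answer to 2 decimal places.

253.20

A: (52−1)·19.3² = 51·372.49 = 18996.99
B: (18−1)·21.7² = 17·470.89 = 8005.13
C: (21−1)·16.9² = 20·285.61 = 5712.2
D: (70−1)·10.1² = 69·102.01 = 7038.69
Numerator = 39753.01; denominator = Σ(nₕ−1) = 157.
s²ₚ = 39753.01/157 = 253.2039... → 253.20.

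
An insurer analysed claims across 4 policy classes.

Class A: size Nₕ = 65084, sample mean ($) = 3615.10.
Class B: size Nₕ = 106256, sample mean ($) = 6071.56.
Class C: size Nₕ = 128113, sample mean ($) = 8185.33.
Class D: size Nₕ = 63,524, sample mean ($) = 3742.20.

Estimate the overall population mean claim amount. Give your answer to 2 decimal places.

N = 362977; weights Wₕ = Nₕ/N = (0.1793, 0.2927, 0.3530, 0.1750).
x̄_st = Σ Wₕ·x̄ₕ = 0.1793·3615.10 + 0.2927·6071.56 + 0.3530·8185.33 + 0.1750·3742.20 ≈ 5969.5009...
→ 5969.50.

5969.50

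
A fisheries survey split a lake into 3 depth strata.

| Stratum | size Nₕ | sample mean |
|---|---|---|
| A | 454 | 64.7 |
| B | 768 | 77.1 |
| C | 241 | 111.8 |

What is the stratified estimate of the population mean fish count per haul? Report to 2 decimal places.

78.97

N = 1463; weights Wₕ = Nₕ/N = (0.3103, 0.5249, 0.1647).
x̄_st = Σ Wₕ·x̄ₕ = 0.3103·64.7 + 0.5249·77.1 + 0.1647·111.8 ≈ 78.9681...
→ 78.97.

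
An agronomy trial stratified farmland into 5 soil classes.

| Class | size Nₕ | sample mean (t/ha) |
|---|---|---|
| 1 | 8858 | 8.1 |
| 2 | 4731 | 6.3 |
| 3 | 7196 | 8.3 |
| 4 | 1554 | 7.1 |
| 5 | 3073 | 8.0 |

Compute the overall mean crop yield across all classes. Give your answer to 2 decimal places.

N = 25412; weights Wₕ = Nₕ/N = (0.3486, 0.1862, 0.2832, 0.0612, 0.1209).
x̄_st = Σ Wₕ·x̄ₕ = 0.3486·8.1 + 0.1862·6.3 + 0.2832·8.3 + 0.0612·7.1 + 0.1209·8.0 ≈ 7.7483...
→ 7.75.

7.75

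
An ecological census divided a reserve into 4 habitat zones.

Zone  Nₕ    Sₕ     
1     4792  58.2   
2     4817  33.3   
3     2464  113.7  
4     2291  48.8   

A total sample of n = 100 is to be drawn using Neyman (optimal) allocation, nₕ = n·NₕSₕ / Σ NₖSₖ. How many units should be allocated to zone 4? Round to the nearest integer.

1: NₕSₕ = 4792·58.2 = 278894.4
2: NₕSₕ = 4817·33.3 = 160406.1
3: NₕSₕ = 2464·113.7 = 280156.8
4: NₕSₕ = 2291·48.8 = 111800.8
Σ NₕSₕ = 831258.1.
n_4 = 100·111800.8/831258.1 = 13.450... → 13.

13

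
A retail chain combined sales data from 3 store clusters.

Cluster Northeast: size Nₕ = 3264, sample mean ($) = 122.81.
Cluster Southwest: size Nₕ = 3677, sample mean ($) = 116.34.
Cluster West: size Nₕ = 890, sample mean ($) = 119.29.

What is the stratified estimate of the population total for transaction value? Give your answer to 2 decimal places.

934802.12

Estimate total by summing Nₕ·x̄ₕ over strata.
3264·122.81 + 3677·116.34 + 890·119.29 = 400851.84 + 427782.18 + 106168.1 = 934802.12.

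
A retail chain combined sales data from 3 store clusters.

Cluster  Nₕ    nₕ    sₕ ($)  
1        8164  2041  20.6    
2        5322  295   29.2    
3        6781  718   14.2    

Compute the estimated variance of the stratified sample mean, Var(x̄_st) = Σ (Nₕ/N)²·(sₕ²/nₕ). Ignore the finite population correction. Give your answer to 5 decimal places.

N = 20267. Term for each stratum: Wₕ²sₕ²/nₕ.
Var(x̄_st) = 0.03373793 + 0.19930330 + 0.03143843 = 0.26447966 → 0.26448.

0.26448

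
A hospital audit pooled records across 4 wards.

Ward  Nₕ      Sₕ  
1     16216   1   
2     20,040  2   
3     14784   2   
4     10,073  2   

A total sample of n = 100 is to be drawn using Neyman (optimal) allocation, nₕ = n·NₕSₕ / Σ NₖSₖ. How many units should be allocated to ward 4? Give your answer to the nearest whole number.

19

1: NₕSₕ = 16216·1 = 16216
2: NₕSₕ = 20040·2 = 40080
3: NₕSₕ = 14784·2 = 29568
4: NₕSₕ = 10073·2 = 20146
Σ NₕSₕ = 106010.
n_4 = 100·20146/106010 = 19.004... → 19.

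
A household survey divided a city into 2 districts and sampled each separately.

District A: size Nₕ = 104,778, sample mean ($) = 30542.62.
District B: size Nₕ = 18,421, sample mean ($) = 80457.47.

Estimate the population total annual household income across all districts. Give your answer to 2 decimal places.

A: 104778·30542.62 = 3200194638.36
B: 18421·80457.47 = 1482107054.87
τ̂ = Σ Nₕx̄ₕ = 4682301693.23.

4682301693.23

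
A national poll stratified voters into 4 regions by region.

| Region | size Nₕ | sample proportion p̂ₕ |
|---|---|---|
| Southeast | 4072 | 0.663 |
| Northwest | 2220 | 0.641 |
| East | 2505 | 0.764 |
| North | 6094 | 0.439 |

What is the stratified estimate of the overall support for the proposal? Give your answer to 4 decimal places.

0.5850

N = 4072 + 2220 + 2505 + 6094 = 14891.
Overall proportion = Σ (Nₕ/N)·p̂ₕ.
Σ Nₕp̂ₕ = 2699.736 + 1423.02 + 1913.82 + 2675.266 = 8711.842.
8711.842 / 14891 = 0.585041... → 0.5850.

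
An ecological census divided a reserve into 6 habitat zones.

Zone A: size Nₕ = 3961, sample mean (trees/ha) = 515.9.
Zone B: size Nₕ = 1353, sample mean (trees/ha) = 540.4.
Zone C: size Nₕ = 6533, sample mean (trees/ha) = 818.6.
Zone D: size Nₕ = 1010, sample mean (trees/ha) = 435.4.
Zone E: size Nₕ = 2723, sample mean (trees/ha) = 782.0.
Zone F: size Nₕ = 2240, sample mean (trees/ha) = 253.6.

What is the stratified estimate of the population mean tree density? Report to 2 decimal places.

N = 3961 + 1353 + 6533 + 1010 + 2723 + 2240 = 17820.
Overall mean = Σ (Nₕ/N)·x̄ₕ — weight by population share, not a simple average.
Σ Nₕx̄ₕ = 3961·515.9 + 1353·540.4 + 6533·818.6 + 1010·435.4 + 2723·782.0 + 2240·253.6 = 2043479.9 + 731161.2 + 5347913.8 + 439754 + 2129386 + 568064 = 11259758.9.
Divide by N: 11259758.9 / 17820 = 631.8608... → 631.86.

631.86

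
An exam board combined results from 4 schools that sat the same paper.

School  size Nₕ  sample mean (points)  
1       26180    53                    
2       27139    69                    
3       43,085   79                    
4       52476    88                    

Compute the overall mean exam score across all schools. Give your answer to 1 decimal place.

75.8

N = 26180 + 27139 + 43085 + 52476 = 148880.
Weight each subgroup mean by Nₕ/N and sum.
Σ Nₕx̄ₕ = 26180·53 + 27139·69 + 43085·79 + 52476·88 = 1387540 + 1872591 + 3403715 + 4617888 = 11281734.
Divide by N: 11281734 / 148880 = 75.777... → 75.8.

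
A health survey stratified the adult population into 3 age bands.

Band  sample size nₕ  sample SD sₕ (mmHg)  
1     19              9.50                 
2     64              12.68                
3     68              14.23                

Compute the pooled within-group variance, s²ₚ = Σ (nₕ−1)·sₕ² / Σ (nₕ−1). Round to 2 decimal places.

Degrees of freedom: 18 + 63 + 67 = 148.
Σ(nₕ−1)sₕ² = 18·90.25 + 63·160.7824 + 67·202.4929 = 25320.8155.
s²ₚ = 25320.8155 / 148 = 171.0866... → 171.09.

171.09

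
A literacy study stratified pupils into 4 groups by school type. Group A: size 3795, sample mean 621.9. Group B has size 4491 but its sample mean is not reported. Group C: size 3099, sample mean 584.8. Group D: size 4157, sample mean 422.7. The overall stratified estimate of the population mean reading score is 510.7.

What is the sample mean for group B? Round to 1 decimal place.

447.1

Σ Nₕx̄ₕ = N·μ, so 4491·x̄_B = 15542·510.7 − (3795·621.9 + 3099·584.8 + 4157·422.7).
= 7937299.4 − 5929569.6 = 2007729.8.
x̄_B = 2007729.8 / 4491 = 447.056... → 447.1.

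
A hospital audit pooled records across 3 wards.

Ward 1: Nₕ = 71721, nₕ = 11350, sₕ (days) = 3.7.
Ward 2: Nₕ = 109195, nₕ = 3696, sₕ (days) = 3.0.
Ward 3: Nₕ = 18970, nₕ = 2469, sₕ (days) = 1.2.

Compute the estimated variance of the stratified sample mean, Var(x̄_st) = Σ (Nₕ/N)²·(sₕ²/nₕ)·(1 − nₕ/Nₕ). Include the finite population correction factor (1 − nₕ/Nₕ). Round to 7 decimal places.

N = 199886. Term for each stratum: Wₕ²sₕ²/nₕ·(1−nₕ/Nₕ).
Var(x̄_st) = 0.0001307126 + 0.0007020966 + 0.0000045693 = 0.0008373786 → 0.0008374.

0.0008374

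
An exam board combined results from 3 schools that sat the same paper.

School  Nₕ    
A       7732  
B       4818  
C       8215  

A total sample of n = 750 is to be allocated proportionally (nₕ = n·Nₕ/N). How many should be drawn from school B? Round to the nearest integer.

174

N = 7732 + 4818 + 8215 = 20765.
n_B = 750·4818/20765 = 174.019... → 174.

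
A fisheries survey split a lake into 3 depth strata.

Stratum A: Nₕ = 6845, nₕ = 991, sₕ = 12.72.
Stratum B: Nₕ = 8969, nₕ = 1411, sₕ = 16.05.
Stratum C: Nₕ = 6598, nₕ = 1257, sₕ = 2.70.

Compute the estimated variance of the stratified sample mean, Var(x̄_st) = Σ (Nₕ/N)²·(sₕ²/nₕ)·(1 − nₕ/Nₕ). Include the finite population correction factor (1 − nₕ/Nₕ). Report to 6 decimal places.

N = 22412; Wₕ = Nₕ/N.
stratum A: (6845/22412)²·12.72²/991·(1 − 991/6845) = 0.013024633
stratum B: (8969/22412)²·16.05²/1411·(1 − 1411/8969) = 0.024638414
stratum C: (6598/22412)²·2.70²/1257·(1 − 1257/6598) = 0.000406880
Sum = 0.038069927 → 0.038070.

0.038070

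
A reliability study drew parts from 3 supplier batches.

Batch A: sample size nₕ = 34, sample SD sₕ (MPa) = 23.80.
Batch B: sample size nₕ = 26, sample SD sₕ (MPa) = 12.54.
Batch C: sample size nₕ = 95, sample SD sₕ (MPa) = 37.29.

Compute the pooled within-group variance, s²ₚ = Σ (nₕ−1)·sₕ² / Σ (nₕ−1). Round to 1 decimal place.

1008.8

A: (34−1)·23.80² = 33·566.44 = 18692.52
B: (26−1)·12.54² = 25·157.2516 = 3931.29
C: (95−1)·37.29² = 94·1390.5441 = 130711.1454
Numerator = 153334.9554; denominator = Σ(nₕ−1) = 152.
s²ₚ = 153334.9554/152 = 1008.783... → 1008.8.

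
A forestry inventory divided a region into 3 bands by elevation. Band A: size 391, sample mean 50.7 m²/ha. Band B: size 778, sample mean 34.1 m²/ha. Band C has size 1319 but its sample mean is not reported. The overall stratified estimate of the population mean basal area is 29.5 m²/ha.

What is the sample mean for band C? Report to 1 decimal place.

20.5

N = 391 + 778 + 1319 = 2488.
Overall total = μ·N = 29.5·2488 = 73396.
Subtract the known strata: 391·50.7 + 778·34.1 = 46353.5.
Remaining total for band C: 73396 − 46353.5 = 27042.5.
Divide by its size: 27042.5 / 1319 = 20.502... → 20.5.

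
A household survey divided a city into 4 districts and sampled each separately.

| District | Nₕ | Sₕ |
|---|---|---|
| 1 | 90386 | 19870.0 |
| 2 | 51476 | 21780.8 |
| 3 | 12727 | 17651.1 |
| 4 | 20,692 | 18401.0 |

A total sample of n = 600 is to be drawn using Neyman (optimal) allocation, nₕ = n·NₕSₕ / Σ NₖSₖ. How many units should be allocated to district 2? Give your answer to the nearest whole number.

191

1: NₕSₕ = 90386·19870.0 = 1795969820
2: NₕSₕ = 51476·21780.8 = 1121188460.8
3: NₕSₕ = 12727·17651.1 = 224645549.7
4: NₕSₕ = 20692·18401.0 = 380753492
Σ NₕSₕ = 3522557322.5.
n_2 = 600·1121188460.8/3522557322.5 = 190.973... → 191.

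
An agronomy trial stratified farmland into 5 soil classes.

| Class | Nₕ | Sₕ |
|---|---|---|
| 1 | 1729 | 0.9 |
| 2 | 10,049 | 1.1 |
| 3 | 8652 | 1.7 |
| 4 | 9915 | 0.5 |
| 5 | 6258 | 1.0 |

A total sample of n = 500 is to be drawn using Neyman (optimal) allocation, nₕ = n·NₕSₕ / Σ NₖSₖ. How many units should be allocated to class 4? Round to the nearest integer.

1: NₕSₕ = 1729·0.9 = 1556.1
2: NₕSₕ = 10049·1.1 = 11053.9
3: NₕSₕ = 8652·1.7 = 14708.4
4: NₕSₕ = 9915·0.5 = 4957.5
5: NₕSₕ = 6258·1.0 = 6258
Σ NₕSₕ = 38533.9.
n_4 = 500·4957.5/38533.9 = 64.326... → 64.

64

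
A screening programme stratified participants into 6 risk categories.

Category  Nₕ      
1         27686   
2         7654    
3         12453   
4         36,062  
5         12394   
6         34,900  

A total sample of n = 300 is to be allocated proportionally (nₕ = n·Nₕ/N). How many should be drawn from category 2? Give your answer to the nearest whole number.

18

N = 27686 + 7654 + 12453 + 36062 + 12394 + 34900 = 131149.
n_2 = 300·7654/131149 = 17.508... → 18.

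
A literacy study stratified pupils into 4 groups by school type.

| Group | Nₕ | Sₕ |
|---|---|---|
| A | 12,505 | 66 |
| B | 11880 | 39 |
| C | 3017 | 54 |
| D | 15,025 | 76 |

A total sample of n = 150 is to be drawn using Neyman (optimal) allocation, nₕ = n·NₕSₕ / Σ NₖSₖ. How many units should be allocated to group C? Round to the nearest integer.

Σ NₕSₕ = 12505·66 + 11880·39 + 3017·54 + 15025·76 = 2593468.
Share for C: 162918/2593468 = 0.06282.
n_C = 150 × 0.06282 = 9.423... → 9.

9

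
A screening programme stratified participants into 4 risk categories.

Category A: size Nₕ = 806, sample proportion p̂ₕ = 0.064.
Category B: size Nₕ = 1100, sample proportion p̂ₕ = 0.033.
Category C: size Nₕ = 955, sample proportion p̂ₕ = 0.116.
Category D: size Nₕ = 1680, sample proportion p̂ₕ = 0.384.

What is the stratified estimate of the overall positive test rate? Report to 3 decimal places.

Wₕ = Nₕ/N with N = 4541: 0.1775, 0.2422, 0.2103, 0.3700.
p̂_st = 0.1775·0.064 + 0.2422·0.033 + 0.2103·0.116 + 0.3700·0.384 ≈ 0.18581... → 0.186.

0.186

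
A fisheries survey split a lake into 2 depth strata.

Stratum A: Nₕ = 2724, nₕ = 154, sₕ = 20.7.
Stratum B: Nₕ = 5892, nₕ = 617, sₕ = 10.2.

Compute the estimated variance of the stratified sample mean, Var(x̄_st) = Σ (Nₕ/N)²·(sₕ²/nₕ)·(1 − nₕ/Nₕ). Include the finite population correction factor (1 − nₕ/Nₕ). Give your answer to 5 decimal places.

N = 8616. Term for each stratum: Wₕ²sₕ²/nₕ·(1−nₕ/Nₕ).
Var(x̄_st) = 0.26239093 + 0.07059745 = 0.33298838 → 0.33299.

0.33299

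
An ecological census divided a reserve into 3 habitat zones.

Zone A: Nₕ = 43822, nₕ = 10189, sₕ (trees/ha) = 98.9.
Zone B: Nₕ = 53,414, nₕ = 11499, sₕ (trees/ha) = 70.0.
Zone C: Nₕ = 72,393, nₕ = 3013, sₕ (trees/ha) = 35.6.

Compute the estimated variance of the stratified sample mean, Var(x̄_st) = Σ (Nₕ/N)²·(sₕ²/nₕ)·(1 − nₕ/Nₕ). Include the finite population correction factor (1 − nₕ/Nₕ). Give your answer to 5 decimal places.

0.15575

N = 169629; Wₕ = Nₕ/N.
zone A: (43822/169629)²·98.9²/10189·(1 − 10189/43822) = 0.04917208
zone B: (53414/169629)²·70.0²/11499·(1 − 11499/53414) = 0.03315587
zone C: (72393/169629)²·35.6²/3013·(1 − 3013/72393) = 0.07342290
Sum = 0.15575085 → 0.15575.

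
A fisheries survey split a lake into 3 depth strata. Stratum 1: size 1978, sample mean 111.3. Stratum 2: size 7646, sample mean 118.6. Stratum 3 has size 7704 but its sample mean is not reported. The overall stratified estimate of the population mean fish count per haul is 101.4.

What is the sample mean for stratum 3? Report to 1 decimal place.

81.8

Σ Nₕx̄ₕ = N·μ, so 7704·x̄_3 = 17328·101.4 − (1978·111.3 + 7646·118.6).
= 1757059.2 − 1126967 = 630092.2.
x̄_3 = 630092.2 / 7704 = 81.788... → 81.8.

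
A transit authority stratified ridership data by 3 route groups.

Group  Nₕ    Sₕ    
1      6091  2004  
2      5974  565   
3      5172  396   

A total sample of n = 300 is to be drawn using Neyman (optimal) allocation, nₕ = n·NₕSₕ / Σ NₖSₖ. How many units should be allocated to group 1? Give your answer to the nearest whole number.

1: NₕSₕ = 6091·2004 = 12206364
2: NₕSₕ = 5974·565 = 3375310
3: NₕSₕ = 5172·396 = 2048112
Σ NₕSₕ = 17629786.
n_1 = 300·12206364/17629786 = 207.711... → 208.

208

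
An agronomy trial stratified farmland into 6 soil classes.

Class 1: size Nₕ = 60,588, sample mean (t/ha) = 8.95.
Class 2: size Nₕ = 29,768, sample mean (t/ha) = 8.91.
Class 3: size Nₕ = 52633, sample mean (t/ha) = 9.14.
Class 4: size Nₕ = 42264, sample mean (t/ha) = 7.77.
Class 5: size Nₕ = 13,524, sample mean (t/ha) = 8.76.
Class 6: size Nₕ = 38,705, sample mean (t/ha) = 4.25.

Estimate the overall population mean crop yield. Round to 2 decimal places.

8.00

x̄_st = (Σ Nₕx̄ₕ) / (Σ Nₕ) = (60588·8.95 + 29768·8.91 + 52633·9.14 + 42264·7.77 + 13524·8.76 + 38705·4.25) / 237482
= 1899918.87 / 237482 = 8.0003... → 8.00.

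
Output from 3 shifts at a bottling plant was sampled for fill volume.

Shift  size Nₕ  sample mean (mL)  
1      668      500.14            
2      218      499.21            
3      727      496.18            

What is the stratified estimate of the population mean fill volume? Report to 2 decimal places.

x̄_st = (Σ Nₕx̄ₕ) / (Σ Nₕ) = (668·500.14 + 218·499.21 + 727·496.18) / 1613
= 803644.16 / 1613 = 498.2295... → 498.23.

498.23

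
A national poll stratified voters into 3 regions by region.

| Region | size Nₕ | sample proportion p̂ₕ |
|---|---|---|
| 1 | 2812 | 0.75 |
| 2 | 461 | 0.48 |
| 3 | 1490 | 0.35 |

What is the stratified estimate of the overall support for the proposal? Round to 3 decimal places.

N = 2812 + 461 + 1490 = 4763.
Overall proportion = Σ (Nₕ/N)·p̂ₕ.
Σ Nₕp̂ₕ = 2109 + 221.28 + 521.5 = 2851.78.
2851.78 / 4763 = 0.59874... → 0.599.

0.599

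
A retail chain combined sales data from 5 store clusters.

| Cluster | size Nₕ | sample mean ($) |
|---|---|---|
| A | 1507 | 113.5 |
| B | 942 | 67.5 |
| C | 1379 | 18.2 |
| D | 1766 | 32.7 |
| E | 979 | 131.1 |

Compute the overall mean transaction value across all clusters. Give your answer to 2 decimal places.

67.83

N = 6573; weights Wₕ = Nₕ/N = (0.2293, 0.1433, 0.2098, 0.2687, 0.1489).
x̄_st = Σ Wₕ·x̄ₕ = 0.2293·113.5 + 0.1433·67.5 + 0.2098·18.2 + 0.2687·32.7 + 0.1489·131.1 ≈ 67.8263...
→ 67.83.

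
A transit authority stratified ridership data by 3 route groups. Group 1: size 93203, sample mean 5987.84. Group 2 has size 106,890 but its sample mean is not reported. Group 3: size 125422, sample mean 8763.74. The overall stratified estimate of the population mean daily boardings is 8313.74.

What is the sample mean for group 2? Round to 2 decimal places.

9813.80

N = 93203 + 106890 + 125422 = 325515.
Overall total = μ·N = 8313.74·325515 = 2706247076.1.
Subtract the known strata: 93203·5987.84 + 125422·8763.74 = 1657250449.8.
Remaining total for group 2: 2706247076.1 − 1657250449.8 = 1048996626.3.
Divide by its size: 1048996626.3 / 106890 = 9813.7957... → 9813.80.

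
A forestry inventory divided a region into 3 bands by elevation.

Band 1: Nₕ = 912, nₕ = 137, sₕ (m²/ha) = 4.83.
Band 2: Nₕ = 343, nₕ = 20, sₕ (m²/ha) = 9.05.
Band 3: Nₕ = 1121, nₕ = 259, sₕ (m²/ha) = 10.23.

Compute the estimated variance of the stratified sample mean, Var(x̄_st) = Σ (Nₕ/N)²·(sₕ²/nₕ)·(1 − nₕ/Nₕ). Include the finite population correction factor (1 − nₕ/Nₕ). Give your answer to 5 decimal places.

N = 2376; Wₕ = Nₕ/N.
band 1: (912/2376)²·4.83²/137·(1 − 137/912) = 0.02131952
band 2: (343/2376)²·9.05²/20·(1 − 20/343) = 0.08036574
band 3: (1121/2376)²·10.23²/259·(1 − 259/1121) = 0.06916263
Sum = 0.17084789 → 0.17085.

0.17085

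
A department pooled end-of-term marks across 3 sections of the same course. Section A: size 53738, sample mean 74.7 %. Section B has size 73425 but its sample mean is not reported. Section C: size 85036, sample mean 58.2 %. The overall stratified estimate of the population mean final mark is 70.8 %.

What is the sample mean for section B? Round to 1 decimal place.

82.5

N = 53738 + 73425 + 85036 = 212199.
Overall total = μ·N = 70.8·212199 = 15023689.2.
Subtract the known strata: 53738·74.7 + 85036·58.2 = 8963323.8.
Remaining total for section B: 15023689.2 − 8963323.8 = 6060365.4.
Divide by its size: 6060365.4 / 73425 = 82.538... → 82.5.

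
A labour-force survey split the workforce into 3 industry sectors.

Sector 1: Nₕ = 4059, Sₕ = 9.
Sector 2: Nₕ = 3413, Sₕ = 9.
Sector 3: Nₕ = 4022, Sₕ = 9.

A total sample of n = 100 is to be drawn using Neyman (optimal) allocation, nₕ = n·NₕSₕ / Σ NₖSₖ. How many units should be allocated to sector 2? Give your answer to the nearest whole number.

1: NₕSₕ = 4059·9 = 36531
2: NₕSₕ = 3413·9 = 30717
3: NₕSₕ = 4022·9 = 36198
Σ NₕSₕ = 103446.
n_2 = 100·30717/103446 = 29.694... → 30.

30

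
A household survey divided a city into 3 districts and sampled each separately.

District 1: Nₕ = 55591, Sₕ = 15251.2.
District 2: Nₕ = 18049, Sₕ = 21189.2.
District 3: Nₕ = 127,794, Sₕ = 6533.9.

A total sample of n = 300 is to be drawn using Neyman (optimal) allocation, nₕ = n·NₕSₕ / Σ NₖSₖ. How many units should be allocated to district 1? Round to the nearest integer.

123

Σ NₕSₕ = 55591·15251.2 + 18049·21189.2 + 127794·6533.9 = 2065266546.6.
Share for 1: 847829459.2/2065266546.6 = 0.41052.
n_1 = 300 × 0.41052 = 123.155... → 123.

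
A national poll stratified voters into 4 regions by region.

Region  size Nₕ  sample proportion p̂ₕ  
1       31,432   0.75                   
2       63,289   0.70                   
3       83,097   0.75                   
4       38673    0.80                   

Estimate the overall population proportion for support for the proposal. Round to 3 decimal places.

0.744

Wₕ = Nₕ/N with N = 216491: 0.1452, 0.2923, 0.3838, 0.1786.
p̂_st = 0.1452·0.75 + 0.2923·0.70 + 0.3838·0.75 + 0.1786·0.80 ≈ 0.74431... → 0.744.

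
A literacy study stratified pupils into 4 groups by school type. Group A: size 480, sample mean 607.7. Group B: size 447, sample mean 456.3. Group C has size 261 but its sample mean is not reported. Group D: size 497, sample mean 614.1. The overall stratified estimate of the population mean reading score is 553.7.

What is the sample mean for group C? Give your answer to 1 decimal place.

N = 480 + 447 + 261 + 497 = 1685.
Overall total = μ·N = 553.7·1685 = 932984.5.
Subtract the known strata: 480·607.7 + 447·456.3 + 497·614.1 = 800869.8.
Remaining total for group C: 932984.5 − 800869.8 = 132114.7.
Divide by its size: 132114.7 / 261 = 506.187... → 506.2.

506.2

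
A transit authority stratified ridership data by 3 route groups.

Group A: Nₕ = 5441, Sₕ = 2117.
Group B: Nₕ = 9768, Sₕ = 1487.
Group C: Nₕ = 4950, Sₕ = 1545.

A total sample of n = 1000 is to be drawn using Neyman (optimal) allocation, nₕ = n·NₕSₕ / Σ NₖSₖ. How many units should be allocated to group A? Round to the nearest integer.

Σ NₕSₕ = 5441·2117 + 9768·1487 + 4950·1545 = 33691363.
Share for A: 11518597/33691363 = 0.34189.
n_A = 1000 × 0.34189 = 341.886... → 342.

342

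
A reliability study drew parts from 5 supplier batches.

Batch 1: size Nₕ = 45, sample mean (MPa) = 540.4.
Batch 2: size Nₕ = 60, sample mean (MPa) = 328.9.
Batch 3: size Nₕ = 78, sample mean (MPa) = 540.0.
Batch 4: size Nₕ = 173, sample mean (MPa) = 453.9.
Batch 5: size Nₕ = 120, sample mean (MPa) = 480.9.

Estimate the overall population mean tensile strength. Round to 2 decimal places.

467.24

N = 45 + 60 + 78 + 173 + 120 = 476.
Overall mean = Σ (Nₕ/N)·x̄ₕ — weight by population share, not a simple average.
Σ Nₕx̄ₕ = 45·540.4 + 60·328.9 + 78·540.0 + 173·453.9 + 120·480.9 = 24318 + 19734 + 42120 + 78524.7 + 57708 = 222404.7.
Divide by N: 222404.7 / 476 = 467.2368... → 467.24.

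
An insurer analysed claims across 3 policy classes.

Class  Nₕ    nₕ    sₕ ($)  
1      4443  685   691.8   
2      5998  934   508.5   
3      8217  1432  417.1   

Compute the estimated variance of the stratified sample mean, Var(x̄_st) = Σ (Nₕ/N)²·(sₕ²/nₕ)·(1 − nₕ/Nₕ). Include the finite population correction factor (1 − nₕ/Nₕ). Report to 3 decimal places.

77.122

N = 18658; Wₕ = Nₕ/N.
class 1: (4443/18658)²·691.8²/685·(1 − 685/4443) = 33.509925
class 2: (5998/18658)²·508.5²/934·(1 − 934/5998) = 24.154888
class 3: (8217/18658)²·417.1²/1432·(1 − 1432/8217) = 19.456751
Sum = 77.121564 → 77.122.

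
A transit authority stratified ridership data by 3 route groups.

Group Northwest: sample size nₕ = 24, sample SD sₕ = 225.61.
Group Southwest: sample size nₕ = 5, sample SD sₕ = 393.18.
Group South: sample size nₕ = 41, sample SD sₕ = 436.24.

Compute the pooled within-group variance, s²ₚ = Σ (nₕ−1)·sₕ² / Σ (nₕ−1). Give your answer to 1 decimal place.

Degrees of freedom: 23 + 4 + 40 = 67.
Σ(nₕ−1)sₕ² = 23·50899.8721 + 4·154590.5124 + 40·190305.3376 = 9401272.6119.
s²ₚ = 9401272.6119 / 67 = 140317.502... → 140317.5.

140317.5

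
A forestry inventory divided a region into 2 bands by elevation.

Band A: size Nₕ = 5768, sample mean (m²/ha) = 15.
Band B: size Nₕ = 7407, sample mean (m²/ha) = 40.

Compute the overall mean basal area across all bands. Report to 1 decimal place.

x̄_st = (Σ Nₕx̄ₕ) / (Σ Nₕ) = (5768·15 + 7407·40) / 13175
= 382800 / 13175 = 29.055... → 29.1.

29.1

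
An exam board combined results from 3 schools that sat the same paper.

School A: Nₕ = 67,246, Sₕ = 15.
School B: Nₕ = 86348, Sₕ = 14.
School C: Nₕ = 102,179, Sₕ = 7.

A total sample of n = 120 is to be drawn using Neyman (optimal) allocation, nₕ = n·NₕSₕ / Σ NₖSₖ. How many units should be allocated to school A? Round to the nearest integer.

41

Σ NₕSₕ = 67246·15 + 86348·14 + 102179·7 = 2932815.
Share for A: 1008690/2932815 = 0.34393.
n_A = 120 × 0.34393 = 41.272... → 41.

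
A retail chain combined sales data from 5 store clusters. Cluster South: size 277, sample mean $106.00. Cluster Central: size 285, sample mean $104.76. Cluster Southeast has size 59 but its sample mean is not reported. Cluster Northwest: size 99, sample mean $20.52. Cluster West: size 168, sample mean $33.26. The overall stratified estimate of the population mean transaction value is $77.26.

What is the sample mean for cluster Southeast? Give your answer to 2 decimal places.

29.99

N = 277 + 285 + 59 + 99 + 168 = 888.
Overall total = μ·N = 77.26·888 = 68606.88.
Subtract the known strata: 277·106.00 + 285·104.76 + 99·20.52 + 168·33.26 = 66837.76.
Remaining total for cluster Southeast: 68606.88 − 66837.76 = 1769.12.
Divide by its size: 1769.12 / 59 = 29.9851... → 29.99.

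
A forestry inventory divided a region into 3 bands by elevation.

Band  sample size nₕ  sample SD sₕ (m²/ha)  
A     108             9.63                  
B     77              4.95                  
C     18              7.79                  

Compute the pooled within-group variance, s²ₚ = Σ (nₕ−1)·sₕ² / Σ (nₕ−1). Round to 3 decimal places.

Degrees of freedom: 107 + 76 + 17 = 200.
Σ(nₕ−1)sₕ² = 107·92.7369 + 76·24.5025 + 17·60.6841 = 12816.668.
s²ₚ = 12816.668 / 200 = 64.08334 → 64.083.

64.083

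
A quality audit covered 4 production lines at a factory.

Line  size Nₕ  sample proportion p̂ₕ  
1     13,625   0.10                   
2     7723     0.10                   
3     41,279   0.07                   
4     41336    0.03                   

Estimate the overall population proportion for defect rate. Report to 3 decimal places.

0.060

N = 13625 + 7723 + 41279 + 41336 = 103963.
Overall proportion = Σ (Nₕ/N)·p̂ₕ.
Σ Nₕp̂ₕ = 1362.5 + 772.3 + 2889.53 + 1240.08 = 6264.41.
6264.41 / 103963 = 0.06026... → 0.060.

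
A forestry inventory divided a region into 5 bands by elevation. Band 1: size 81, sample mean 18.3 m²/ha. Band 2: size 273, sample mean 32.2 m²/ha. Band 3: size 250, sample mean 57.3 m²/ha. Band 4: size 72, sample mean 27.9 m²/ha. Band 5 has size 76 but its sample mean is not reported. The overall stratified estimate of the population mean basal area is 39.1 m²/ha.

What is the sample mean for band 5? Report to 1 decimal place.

Σ Nₕx̄ₕ = N·μ, so 76·x̄_5 = 752·39.1 − (81·18.3 + 273·32.2 + 250·57.3 + 72·27.9).
= 29403.2 − 26606.7 = 2796.5.
x̄_5 = 2796.5 / 76 = 36.796... → 36.8.

36.8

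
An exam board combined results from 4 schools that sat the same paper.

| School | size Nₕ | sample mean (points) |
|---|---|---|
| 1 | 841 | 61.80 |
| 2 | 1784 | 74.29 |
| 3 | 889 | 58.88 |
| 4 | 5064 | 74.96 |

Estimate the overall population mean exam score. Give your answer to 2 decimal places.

N = 8578; weights Wₕ = Nₕ/N = (0.0980, 0.2080, 0.1036, 0.5903).
x̄_st = Σ Wₕ·x̄ₕ = 0.0980·61.80 + 0.2080·74.29 + 0.1036·58.88 + 0.5903·74.96 ≈ 71.8639...
→ 71.86.

71.86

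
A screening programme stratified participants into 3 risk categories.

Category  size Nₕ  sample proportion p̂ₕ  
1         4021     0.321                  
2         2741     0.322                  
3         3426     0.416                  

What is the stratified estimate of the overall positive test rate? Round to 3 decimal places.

0.353

Wₕ = Nₕ/N with N = 10188: 0.3947, 0.2690, 0.3363.
p̂_st = 0.3947·0.321 + 0.2690·0.322 + 0.3363·0.416 ≈ 0.35322... → 0.353.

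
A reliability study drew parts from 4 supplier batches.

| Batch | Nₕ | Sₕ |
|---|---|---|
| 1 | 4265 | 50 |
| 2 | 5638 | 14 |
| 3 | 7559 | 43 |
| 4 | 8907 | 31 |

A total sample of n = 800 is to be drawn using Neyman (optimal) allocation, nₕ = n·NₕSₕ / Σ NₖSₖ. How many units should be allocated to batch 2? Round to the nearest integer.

71

Σ NₕSₕ = 4265·50 + 5638·14 + 7559·43 + 8907·31 = 893336.
Share for 2: 78932/893336 = 0.08836.
n_2 = 800 × 0.08836 = 70.685... → 71.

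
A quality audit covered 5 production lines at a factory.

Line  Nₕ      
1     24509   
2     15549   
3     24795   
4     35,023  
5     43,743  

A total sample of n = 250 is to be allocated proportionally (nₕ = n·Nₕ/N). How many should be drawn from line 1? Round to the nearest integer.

43

Share of line 1 = 24509/143619 = 0.17065.
Allocate 250 × 0.17065 = 42.663... → 43.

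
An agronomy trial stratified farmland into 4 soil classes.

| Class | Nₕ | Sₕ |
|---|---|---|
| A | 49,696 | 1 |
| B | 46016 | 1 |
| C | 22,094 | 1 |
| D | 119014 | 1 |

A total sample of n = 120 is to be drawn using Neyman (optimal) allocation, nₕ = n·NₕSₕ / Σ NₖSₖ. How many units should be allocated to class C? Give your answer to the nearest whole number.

A: NₕSₕ = 49696·1 = 49696
B: NₕSₕ = 46016·1 = 46016
C: NₕSₕ = 22094·1 = 22094
D: NₕSₕ = 119014·1 = 119014
Σ NₕSₕ = 236820.
n_C = 120·22094/236820 = 11.195... → 11.

11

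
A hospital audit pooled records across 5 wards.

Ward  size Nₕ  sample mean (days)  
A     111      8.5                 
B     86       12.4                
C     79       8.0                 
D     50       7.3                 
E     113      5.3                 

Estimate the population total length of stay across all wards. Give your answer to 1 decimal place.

3605.8

A: 111·8.5 = 943.5
B: 86·12.4 = 1066.4
C: 79·8.0 = 632
D: 50·7.3 = 365
E: 113·5.3 = 598.9
τ̂ = Σ Nₕx̄ₕ = 3605.8.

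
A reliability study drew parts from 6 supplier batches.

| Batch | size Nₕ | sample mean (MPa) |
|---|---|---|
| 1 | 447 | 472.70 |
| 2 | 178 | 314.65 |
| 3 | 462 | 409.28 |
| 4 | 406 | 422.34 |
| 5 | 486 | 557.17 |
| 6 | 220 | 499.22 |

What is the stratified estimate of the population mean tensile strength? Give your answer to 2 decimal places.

N = 447 + 178 + 462 + 406 + 486 + 220 = 2199.
The stratified mean weights each stratum mean by its population share Nₕ/N.
Σ Nₕx̄ₕ = 447·472.70 + 178·314.65 + 462·409.28 + 406·422.34 + 486·557.17 + 220·499.22 = 211296.9 + 56007.7 + 189087.36 + 171470.04 + 270784.62 + 109828.4 = 1008475.02.
Divide by N: 1008475.02 / 2199 = 458.6062... → 458.61.

458.61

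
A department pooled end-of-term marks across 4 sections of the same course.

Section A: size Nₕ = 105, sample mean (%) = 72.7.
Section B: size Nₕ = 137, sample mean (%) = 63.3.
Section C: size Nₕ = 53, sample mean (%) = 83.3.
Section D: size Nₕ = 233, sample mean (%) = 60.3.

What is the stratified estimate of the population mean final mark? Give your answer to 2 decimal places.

N = 528; weights Wₕ = Nₕ/N = (0.1989, 0.2595, 0.1004, 0.4413).
x̄_st = Σ Wₕ·x̄ₕ = 0.1989·72.7 + 0.2595·63.3 + 0.1004·83.3 + 0.4413·60.3 ≈ 65.8530...
→ 65.85.

65.85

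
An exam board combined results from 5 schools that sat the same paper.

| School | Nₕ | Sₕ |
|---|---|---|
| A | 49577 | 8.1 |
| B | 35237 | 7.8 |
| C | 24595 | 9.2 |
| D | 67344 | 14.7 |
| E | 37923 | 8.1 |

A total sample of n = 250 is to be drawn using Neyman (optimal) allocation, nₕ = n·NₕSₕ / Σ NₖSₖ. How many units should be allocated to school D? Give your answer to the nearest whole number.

Σ NₕSₕ = 49577·8.1 + 35237·7.8 + 24595·9.2 + 67344·14.7 + 37923·8.1 = 2199829.4.
Share for D: 989956.8/2199829.4 = 0.45002.
n_D = 250 × 0.45002 = 112.504... → 113.

113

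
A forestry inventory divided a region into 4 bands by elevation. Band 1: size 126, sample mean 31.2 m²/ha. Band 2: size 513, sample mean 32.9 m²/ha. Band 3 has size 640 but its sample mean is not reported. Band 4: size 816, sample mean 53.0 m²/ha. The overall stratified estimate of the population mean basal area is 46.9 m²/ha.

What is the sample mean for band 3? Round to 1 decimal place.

Σ Nₕx̄ₕ = N·μ, so 640·x̄_3 = 2095·46.9 − (126·31.2 + 513·32.9 + 816·53.0).
= 98255.5 − 64056.9 = 34198.6.
x̄_3 = 34198.6 / 640 = 53.435... → 53.4.

53.4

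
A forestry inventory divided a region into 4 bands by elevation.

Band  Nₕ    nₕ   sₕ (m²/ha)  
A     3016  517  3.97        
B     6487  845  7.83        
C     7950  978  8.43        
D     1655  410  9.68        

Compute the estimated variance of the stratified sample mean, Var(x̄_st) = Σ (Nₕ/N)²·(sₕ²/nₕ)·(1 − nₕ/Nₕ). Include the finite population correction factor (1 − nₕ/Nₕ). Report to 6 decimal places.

N = 19108; Wₕ = Nₕ/N.
band A: (3016/19108)²·3.97²/517·(1 − 517/3016) = 0.000629300
band B: (6487/19108)²·7.83²/845·(1 − 845/6487) = 0.007272996
band C: (7950/19108)²·8.43²/978·(1 − 978/7950) = 0.011030884
band D: (1655/19108)²·9.68²/410·(1 − 410/1655) = 0.001289745
Sum = 0.020222925 → 0.020223.

0.020223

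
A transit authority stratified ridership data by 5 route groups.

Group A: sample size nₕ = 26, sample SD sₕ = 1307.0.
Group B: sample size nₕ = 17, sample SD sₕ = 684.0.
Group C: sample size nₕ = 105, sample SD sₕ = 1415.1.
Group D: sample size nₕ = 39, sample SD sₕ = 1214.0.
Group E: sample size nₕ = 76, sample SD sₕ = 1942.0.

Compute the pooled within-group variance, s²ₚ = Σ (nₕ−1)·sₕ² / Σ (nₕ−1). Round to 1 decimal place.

2315152.3

A: (26−1)·1307.0² = 25·1708249 = 42706225
B: (17−1)·684.0² = 16·467856 = 7485696
C: (105−1)·1415.1² = 104·2002508.01 = 208260833.04
D: (39−1)·1214.0² = 38·1473796 = 56004248
E: (76−1)·1942.0² = 75·3771364 = 282852300
Numerator = 597309302.04; denominator = Σ(nₕ−1) = 258.
s²ₚ = 597309302.04/258 = 2315152.333... → 2315152.3.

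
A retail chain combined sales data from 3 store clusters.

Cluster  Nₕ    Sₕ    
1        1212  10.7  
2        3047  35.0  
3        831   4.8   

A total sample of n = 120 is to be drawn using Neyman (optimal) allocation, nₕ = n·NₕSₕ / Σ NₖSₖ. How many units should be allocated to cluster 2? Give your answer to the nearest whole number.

1: NₕSₕ = 1212·10.7 = 12968.4
2: NₕSₕ = 3047·35.0 = 106645
3: NₕSₕ = 831·4.8 = 3988.8
Σ NₕSₕ = 123602.2.
n_2 = 120·106645/123602.2 = 103.537... → 104.

104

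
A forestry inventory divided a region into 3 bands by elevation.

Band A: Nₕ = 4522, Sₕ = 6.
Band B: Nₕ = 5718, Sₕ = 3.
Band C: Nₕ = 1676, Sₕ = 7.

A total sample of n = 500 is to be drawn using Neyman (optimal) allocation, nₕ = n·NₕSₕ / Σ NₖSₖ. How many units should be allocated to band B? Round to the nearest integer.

153

Σ NₕSₕ = 4522·6 + 5718·3 + 1676·7 = 56018.
Share for B: 17154/56018 = 0.30622.
n_B = 500 × 0.30622 = 153.111... → 153.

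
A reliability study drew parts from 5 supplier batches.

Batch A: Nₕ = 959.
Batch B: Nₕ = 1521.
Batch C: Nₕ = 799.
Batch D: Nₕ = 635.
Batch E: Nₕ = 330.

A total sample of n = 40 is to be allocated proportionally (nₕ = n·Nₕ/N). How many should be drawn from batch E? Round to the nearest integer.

3

N = 959 + 1521 + 799 + 635 + 330 = 4244.
n_E = 40·330/4244 = 3.110... → 3.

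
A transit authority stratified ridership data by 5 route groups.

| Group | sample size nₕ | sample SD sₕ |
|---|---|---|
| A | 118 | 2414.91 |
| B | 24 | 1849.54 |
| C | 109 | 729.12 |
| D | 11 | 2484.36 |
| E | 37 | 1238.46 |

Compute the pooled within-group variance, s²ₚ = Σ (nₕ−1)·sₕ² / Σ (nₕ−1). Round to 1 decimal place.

A: (118−1)·2414.91² = 117·5831790.3081 = 682319466.0477
B: (24−1)·1849.54² = 23·3420798.2116 = 78678358.8668
C: (109−1)·729.12² = 108·531615.9744 = 57414525.2352
D: (11−1)·2484.36² = 10·6172044.6096 = 61720446.096
E: (37−1)·1238.46² = 36·1533783.1716 = 55216194.1776
Numerator = 935348990.4233; denominator = Σ(nₕ−1) = 294.
s²ₚ = 935348990.4233/294 = 3181459.151... → 3181459.2.

3181459.2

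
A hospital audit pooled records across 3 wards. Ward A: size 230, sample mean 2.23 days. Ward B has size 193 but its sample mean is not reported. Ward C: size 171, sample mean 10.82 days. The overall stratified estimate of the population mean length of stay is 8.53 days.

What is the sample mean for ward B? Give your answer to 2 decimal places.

14.01

N = 230 + 193 + 171 = 594.
Overall total = μ·N = 8.53·594 = 5066.82.
Subtract the known strata: 230·2.23 + 171·10.82 = 2363.12.
Remaining total for ward B: 5066.82 − 2363.12 = 2703.7.
Divide by its size: 2703.7 / 193 = 14.0088... → 14.01.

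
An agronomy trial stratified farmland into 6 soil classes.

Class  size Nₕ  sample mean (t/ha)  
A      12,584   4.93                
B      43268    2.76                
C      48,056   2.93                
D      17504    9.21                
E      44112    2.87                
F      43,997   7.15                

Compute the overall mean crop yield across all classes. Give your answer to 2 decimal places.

4.41

x̄_st = (Σ Nₕx̄ₕ) / (Σ Nₕ) = (12584·4.93 + 43268·2.76 + 48056·2.93 + 17504·9.21 + 44112·2.87 + 43997·7.15) / 209521
= 924654.71 / 209521 = 4.4132... → 4.41.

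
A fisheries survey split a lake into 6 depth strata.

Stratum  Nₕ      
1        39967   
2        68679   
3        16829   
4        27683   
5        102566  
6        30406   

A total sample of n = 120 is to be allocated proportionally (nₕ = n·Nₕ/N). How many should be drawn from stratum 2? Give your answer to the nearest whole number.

29

N = 39967 + 68679 + 16829 + 27683 + 102566 + 30406 = 286130.
n_2 = 120·68679/286130 = 28.803... → 29.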